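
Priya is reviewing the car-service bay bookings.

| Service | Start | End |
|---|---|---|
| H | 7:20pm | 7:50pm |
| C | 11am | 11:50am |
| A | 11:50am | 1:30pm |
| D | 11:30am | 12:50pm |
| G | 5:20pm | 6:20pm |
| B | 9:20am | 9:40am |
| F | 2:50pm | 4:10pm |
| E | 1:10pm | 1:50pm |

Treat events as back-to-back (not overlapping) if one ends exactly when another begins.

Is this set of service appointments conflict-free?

Sorted by start: B, C, D, A, E, F, G, H.
C starts after B ends, so B has no further overlaps.
D starts before C ends → C and D overlap.
That's a conflict, so the schedule is not conflict-free.

No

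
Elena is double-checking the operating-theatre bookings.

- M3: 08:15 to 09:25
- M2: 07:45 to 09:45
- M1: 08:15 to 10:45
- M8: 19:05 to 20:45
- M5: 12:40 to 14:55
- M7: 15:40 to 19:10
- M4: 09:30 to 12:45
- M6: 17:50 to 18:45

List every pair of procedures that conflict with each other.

Two intervals overlap when each starts before the other ends.
Sorted by start: M2, M1, M3, M4, M5, M7, M6, M8.
M1 starts before M2 ends → M2 and M1 overlap.
M3 starts before M2 ends → M2 and M3 overlap.
M4 starts before M2 ends → M2 and M4 overlap.
M5 starts after M2 ends — done with M2.
M3 starts before M1 ends → M1 and M3 overlap.
M4 starts before M1 ends → M1 and M4 overlap.
M5 starts after M1 ends — done with M1.
M4 starts after M3 ends — done with M3.
M5 starts before M4 ends → M4 and M5 overlap.
M7 starts after M4 ends — done with M4.
M7 starts after M5 ends — done with M5.
M6 starts before M7 ends → M7 and M6 overlap.
M8 starts before M7 ends → M7 and M8 overlap.
M8 starts after M6 ends.

M1 & M2, M1 & M3, M1 & M4, M2 & M3, M2 & M4, M4 & M5, M6 & M7, M7 & M8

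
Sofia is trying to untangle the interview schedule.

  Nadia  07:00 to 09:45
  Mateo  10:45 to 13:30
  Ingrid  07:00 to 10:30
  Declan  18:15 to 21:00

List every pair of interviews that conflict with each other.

Sorted by start: Nadia, Ingrid, Mateo, Declan.
Ingrid starts before Nadia ends → Nadia and Ingrid overlap.
Mateo starts after Nadia ends, so Nadia has no further overlaps.
Mateo starts after Ingrid ends, so Ingrid has no further overlaps.
Declan starts after Mateo ends.

Ingrid & Nadia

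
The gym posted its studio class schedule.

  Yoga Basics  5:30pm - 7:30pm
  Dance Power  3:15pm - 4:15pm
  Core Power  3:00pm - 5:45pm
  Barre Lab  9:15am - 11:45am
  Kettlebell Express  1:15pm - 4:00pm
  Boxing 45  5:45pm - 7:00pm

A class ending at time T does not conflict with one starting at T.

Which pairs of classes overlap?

Boxing 45 & Yoga Basics, Core Power & Dance Power, Core Power & Kettlebell Express, Core Power & Yoga Basics, Dance Power & Kettlebell Express

Check each pair: they overlap iff neither finishes before the other starts.
Sorted by start: Barre Lab, Kettlebell Express, Core Power, Dance Power, Yoga Basics, Boxing 45.
Kettlebell Express starts after Barre Lab ends — done with Barre Lab.
Core Power starts before Kettlebell Express ends → Kettlebell Express and Core Power overlap.
Dance Power starts before Kettlebell Express ends → Kettlebell Express and Dance Power overlap.
Yoga Basics starts after Kettlebell Express ends — done with Kettlebell Express.
Dance Power starts before Core Power ends → Core Power and Dance Power overlap.
Yoga Basics starts before Core Power ends → Core Power and Yoga Basics overlap.
Boxing 45 starts exactly when Core Power ends (back-to-back, no overlap).
Yoga Basics starts after Dance Power ends — done with Dance Power.
Boxing 45 starts before Yoga Basics ends → Yoga Basics and Boxing 45 overlap.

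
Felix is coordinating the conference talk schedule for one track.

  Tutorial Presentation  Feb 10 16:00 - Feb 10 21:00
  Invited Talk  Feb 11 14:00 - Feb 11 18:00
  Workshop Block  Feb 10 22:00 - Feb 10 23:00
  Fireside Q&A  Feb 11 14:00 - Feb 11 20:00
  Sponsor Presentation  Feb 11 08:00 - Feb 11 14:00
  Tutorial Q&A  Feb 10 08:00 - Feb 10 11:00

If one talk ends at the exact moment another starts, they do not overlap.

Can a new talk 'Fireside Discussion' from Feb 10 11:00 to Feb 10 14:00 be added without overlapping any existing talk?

Tutorial Q&A: ends Feb 10 11:00 at or before Fireside Discussion starts Feb 10 11:00 → clear.
Tutorial Presentation: starts Feb 10 16:00 at or after Fireside Discussion ends Feb 10 14:00 → clear.
Workshop Block: starts Feb 10 22:00 at or after Fireside Discussion ends Feb 10 14:00 → clear.
Sponsor Presentation: starts Feb 11 08:00 at or after Fireside Discussion ends Feb 10 14:00 → clear.
Invited Talk: starts Feb 11 14:00 at or after Fireside Discussion ends Feb 10 14:00 → clear.
Fireside Q&A: starts Feb 11 14:00 at or after Fireside Discussion ends Feb 10 14:00 → clear.

Yes — the slot is free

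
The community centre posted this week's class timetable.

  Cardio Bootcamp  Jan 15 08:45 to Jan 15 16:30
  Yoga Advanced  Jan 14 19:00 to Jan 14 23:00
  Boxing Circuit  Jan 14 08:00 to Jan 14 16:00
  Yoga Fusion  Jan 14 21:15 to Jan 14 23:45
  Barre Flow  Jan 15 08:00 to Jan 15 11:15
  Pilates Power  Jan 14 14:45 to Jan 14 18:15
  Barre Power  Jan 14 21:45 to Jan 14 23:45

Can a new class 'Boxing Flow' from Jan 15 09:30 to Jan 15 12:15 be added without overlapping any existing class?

No — it overlaps Barre Flow, Cardio Bootcamp

Boxing Circuit: ends Jan 14 16:00 at or before Boxing Flow starts Jan 15 09:30 → clear.
Pilates Power: ends Jan 14 18:15 at or before Boxing Flow starts Jan 15 09:30 → clear.
Yoga Advanced: ends Jan 14 23:00 at or before Boxing Flow starts Jan 15 09:30 → clear.
Yoga Fusion: ends Jan 14 23:45 at or before Boxing Flow starts Jan 15 09:30 → clear.
Barre Power: ends Jan 14 23:45 at or before Boxing Flow starts Jan 15 09:30 → clear.
Barre Flow: starts Jan 15 08:00 before Boxing Flow ends Jan 15 12:15, and ends Jan 15 11:15 after Boxing Flow starts Jan 15 09:30 → overlap.
Cardio Bootcamp: starts Jan 15 08:45 before Boxing Flow ends Jan 15 12:15, and ends Jan 15 16:30 after Boxing Flow starts Jan 15 09:30 → overlap.
Boxing Flow overlaps Barre Flow, Cardio Bootcamp.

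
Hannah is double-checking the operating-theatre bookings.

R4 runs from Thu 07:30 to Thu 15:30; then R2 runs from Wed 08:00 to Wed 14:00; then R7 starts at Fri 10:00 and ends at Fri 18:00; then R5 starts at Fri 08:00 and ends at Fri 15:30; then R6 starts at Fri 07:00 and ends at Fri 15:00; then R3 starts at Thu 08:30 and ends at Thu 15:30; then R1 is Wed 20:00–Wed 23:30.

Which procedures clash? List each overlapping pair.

Sorted by start: R2, R1, R4, R3, R6, R5, R7.
R1 starts after R2 ends; R2 is clear from here.
R4 starts after R1 ends; R1 is clear from here.
R3 starts before R4 ends → R4 and R3 overlap.
R6 starts after R4 ends; R4 is clear from here.
R6 starts after R3 ends; R3 is clear from here.
R5 starts before R6 ends → R6 and R5 overlap.
R7 starts before R6 ends → R6 and R7 overlap.
R7 starts before R5 ends → R5 and R7 overlap.

R3 & R4, R5 & R6, R5 & R7, R6 & R7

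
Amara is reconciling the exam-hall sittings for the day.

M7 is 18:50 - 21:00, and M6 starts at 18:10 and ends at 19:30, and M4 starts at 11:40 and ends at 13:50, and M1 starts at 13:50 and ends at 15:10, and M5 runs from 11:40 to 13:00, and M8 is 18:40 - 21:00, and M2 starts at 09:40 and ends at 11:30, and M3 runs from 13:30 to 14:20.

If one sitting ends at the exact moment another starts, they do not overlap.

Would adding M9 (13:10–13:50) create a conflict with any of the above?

M2: ends 11:30 at or before M9 starts 13:10 → clear.
M4: starts 11:40 before M9 ends 13:50, and ends 13:50 after M9 starts 13:10 → overlap.
M5: ends 13:00 at or before M9 starts 13:10 → clear.
M3: starts 13:30 before M9 ends 13:50, and ends 14:20 after M9 starts 13:10 → overlap.
M1: starts 13:50 at or after M9 ends 13:50 → clear.
M6: starts 18:10 at or after M9 ends 13:50 → clear.
M8: starts 18:40 at or after M9 ends 13:50 → clear.
M7: starts 18:50 at or after M9 ends 13:50 → clear.
M9 overlaps M3, M4.

Yes — it overlaps M3, M4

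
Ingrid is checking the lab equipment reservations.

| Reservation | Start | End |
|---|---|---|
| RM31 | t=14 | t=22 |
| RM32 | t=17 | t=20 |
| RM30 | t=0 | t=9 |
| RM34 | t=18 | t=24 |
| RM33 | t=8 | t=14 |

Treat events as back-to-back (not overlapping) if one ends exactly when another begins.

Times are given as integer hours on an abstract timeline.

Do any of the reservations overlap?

Yes

Sorted by start: RM30, RM33, RM31, RM32, RM34.
RM33 starts before RM30 ends → RM30 and RM33 overlap.
That's a conflict, so the schedule is not conflict-free.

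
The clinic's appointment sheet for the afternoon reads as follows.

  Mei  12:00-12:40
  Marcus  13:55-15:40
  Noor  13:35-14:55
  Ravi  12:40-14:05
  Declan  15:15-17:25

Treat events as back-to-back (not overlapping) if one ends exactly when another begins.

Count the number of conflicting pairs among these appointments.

Sorted by start: Mei, Ravi, Noor, Marcus, Declan.
Ravi starts exactly when Mei ends (back-to-back, no overlap) — done with Mei.
Noor starts before Ravi ends → Ravi and Noor overlap.
Marcus starts before Ravi ends → Ravi and Marcus overlap.
Declan starts after Ravi ends.
Marcus starts before Noor ends → Noor and Marcus overlap.
Declan starts after Noor ends.
Declan starts before Marcus ends → Marcus and Declan overlap.
Overlapping pairs: Declan & Marcus, Marcus & Noor, Marcus & Ravi, Noor & Ravi — 4 in total.

4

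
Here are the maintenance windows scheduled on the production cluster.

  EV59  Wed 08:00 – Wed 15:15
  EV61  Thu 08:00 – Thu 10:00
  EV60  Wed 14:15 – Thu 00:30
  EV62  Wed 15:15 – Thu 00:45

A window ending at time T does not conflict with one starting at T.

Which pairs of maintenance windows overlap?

Sorted by start: EV59, EV60, EV62, EV61.
EV60 starts before EV59 ends → EV59 and EV60 overlap.
EV62 starts exactly when EV59 ends (back-to-back, no overlap); EV59 is clear from here.
EV62 starts before EV60 ends → EV60 and EV62 overlap.
EV61 starts after EV60 ends.
EV61 starts after EV62 ends.

EV59 & EV60, EV60 & EV62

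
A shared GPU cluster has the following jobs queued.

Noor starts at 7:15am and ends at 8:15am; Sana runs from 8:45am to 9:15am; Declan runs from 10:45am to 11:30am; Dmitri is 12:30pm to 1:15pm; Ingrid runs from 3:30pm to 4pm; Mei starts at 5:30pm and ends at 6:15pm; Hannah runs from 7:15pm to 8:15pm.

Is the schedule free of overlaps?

Yes

Sorted by start: Noor, Sana, Declan, Dmitri, Ingrid, Mei, Hannah.
Sana starts after Noor ends, so Noor has no further overlaps.
Declan starts after Sana ends, so Sana has no further overlaps.
Dmitri starts after Declan ends, so Declan has no further overlaps.
Ingrid starts after Dmitri ends, so Dmitri has no further overlaps.
Mei starts after Ingrid ends, so Ingrid has no further overlaps.
Hannah starts after Mei ends.
Every pair is clear; the schedule has no overlaps.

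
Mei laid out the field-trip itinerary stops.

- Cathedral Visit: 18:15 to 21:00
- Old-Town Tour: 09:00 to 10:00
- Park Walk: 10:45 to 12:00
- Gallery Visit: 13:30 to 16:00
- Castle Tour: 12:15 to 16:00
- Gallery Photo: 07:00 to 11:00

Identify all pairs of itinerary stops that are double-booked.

Castle Tour & Gallery Visit, Gallery Photo & Old-Town Tour, Gallery Photo & Park Walk

Check each pair: they overlap iff neither finishes before the other starts.
Sorted by start: Gallery Photo, Old-Town Tour, Park Walk, Castle Tour, Gallery Visit, Cathedral Visit.
Old-Town Tour starts before Gallery Photo ends → Gallery Photo and Old-Town Tour overlap.
Park Walk starts before Gallery Photo ends → Gallery Photo and Park Walk overlap.
Castle Tour starts after Gallery Photo ends, so nothing later overlaps Gallery Photo either.
Park Walk starts after Old-Town Tour ends, so nothing later overlaps Old-Town Tour either.
Castle Tour starts after Park Walk ends, so nothing later overlaps Park Walk either.
Gallery Visit starts before Castle Tour ends → Castle Tour and Gallery Visit overlap.
Cathedral Visit starts after Castle Tour ends.
Cathedral Visit starts after Gallery Visit ends.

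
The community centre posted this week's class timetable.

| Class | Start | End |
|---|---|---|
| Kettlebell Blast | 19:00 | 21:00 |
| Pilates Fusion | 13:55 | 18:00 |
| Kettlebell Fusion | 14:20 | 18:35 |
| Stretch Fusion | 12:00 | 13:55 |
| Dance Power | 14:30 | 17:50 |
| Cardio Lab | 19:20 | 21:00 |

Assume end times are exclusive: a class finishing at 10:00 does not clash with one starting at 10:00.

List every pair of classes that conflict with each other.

Cardio Lab & Kettlebell Blast, Dance Power & Kettlebell Fusion, Dance Power & Pilates Fusion, Kettlebell Fusion & Pilates Fusion

Check each pair: they overlap iff neither finishes before the other starts.
Sorted by start: Stretch Fusion, Pilates Fusion, Kettlebell Fusion, Dance Power, Kettlebell Blast, Cardio Lab.
Pilates Fusion starts exactly when Stretch Fusion ends (back-to-back, no overlap); Stretch Fusion is clear from here.
Kettlebell Fusion starts before Pilates Fusion ends → Pilates Fusion and Kettlebell Fusion overlap.
Dance Power starts before Pilates Fusion ends → Pilates Fusion and Dance Power overlap.
Kettlebell Blast starts after Pilates Fusion ends; Pilates Fusion is clear from here.
Dance Power starts before Kettlebell Fusion ends → Kettlebell Fusion and Dance Power overlap.
Kettlebell Blast starts after Kettlebell Fusion ends; Kettlebell Fusion is clear from here.
Kettlebell Blast starts after Dance Power ends; Dance Power is clear from here.
Cardio Lab starts before Kettlebell Blast ends → Kettlebell Blast and Cardio Lab overlap.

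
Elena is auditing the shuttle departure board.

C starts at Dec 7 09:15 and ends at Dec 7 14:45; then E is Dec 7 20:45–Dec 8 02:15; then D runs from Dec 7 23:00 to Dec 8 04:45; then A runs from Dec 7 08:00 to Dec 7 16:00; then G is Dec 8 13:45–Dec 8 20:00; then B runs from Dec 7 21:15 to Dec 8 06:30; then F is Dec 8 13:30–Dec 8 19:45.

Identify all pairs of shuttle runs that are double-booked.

A & C, B & D, B & E, D & E, F & G

Sorted by start: A, C, E, B, D, F, G.
C starts before A ends → A and C overlap.
E starts after A ends, so nothing later overlaps A either.
E starts after C ends, so nothing later overlaps C either.
B starts before E ends → E and B overlap.
D starts before E ends → E and D overlap.
F starts after E ends, so nothing later overlaps E either.
D starts before B ends → B and D overlap.
F starts after B ends, so nothing later overlaps B either.
F starts after D ends, so nothing later overlaps D either.
G starts before F ends → F and G overlap.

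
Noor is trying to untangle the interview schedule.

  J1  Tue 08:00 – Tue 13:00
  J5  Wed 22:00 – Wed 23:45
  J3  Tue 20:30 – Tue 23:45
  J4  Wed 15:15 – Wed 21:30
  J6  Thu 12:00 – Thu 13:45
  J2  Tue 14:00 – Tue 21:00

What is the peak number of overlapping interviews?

Sort all start/end points and keep a running count:
Tue 08:00 start J1 → 1
Tue 13:00 end J1 → 0
Tue 14:00 start J2 → 1
Tue 20:30 start J3 → 2
Tue 21:00 end J2 → 1
Tue 23:45 end J3 → 0
Wed 15:15 start J4 → 1
Wed 21:30 end J4 → 0
Wed 22:00 start J5 → 1
Wed 23:45 end J5 → 0
Thu 12:00 start J6 → 1
Thu 13:45 end J6 → 0
Peak is 2, at Tue 20:30 (J2, J3).

2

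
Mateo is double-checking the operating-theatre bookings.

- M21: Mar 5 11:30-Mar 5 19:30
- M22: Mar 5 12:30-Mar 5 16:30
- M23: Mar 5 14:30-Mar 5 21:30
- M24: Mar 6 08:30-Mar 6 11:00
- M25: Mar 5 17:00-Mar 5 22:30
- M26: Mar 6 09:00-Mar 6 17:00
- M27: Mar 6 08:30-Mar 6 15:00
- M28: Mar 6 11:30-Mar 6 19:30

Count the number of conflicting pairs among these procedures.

10

Sorted by start: M21, M22, M23, M25, M24, M27, M26, M28.
M22 starts before M21 ends → M21 and M22 overlap.
M23 starts before M21 ends → M21 and M23 overlap.
M25 starts before M21 ends → M21 and M25 overlap.
M24 starts after M21 ends, so nothing later overlaps M21 either.
M23 starts before M22 ends → M22 and M23 overlap.
M25 starts after M22 ends, so nothing later overlaps M22 either.
M25 starts before M23 ends → M23 and M25 overlap.
M24 starts after M23 ends, so nothing later overlaps M23 either.
M24 starts after M25 ends, so nothing later overlaps M25 either.
M27 starts before M24 ends → M24 and M27 overlap.
M26 starts before M24 ends → M24 and M26 overlap.
M28 starts after M24 ends.
M26 starts before M27 ends → M27 and M26 overlap.
M28 starts before M27 ends → M27 and M28 overlap.
M28 starts before M26 ends → M26 and M28 overlap.
Overlapping pairs: M21 & M22, M21 & M23, M21 & M25, M22 & M23, M23 & M25, M24 & M26, M24 & M27, M26 & M27, M26 & M28, M27 & M28 — 10 in total.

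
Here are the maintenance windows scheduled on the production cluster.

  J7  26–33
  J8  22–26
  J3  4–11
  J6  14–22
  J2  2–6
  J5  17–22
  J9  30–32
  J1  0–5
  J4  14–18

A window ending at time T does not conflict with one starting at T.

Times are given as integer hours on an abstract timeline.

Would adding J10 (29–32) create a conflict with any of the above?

J1: ends 5 at or before J10 starts 29 → clear.
J2: ends 6 at or before J10 starts 29 → clear.
J3: ends 11 at or before J10 starts 29 → clear.
J4: ends 18 at or before J10 starts 29 → clear.
J6: ends 22 at or before J10 starts 29 → clear.
J5: ends 22 at or before J10 starts 29 → clear.
J8: ends 26 at or before J10 starts 29 → clear.
J7: starts 26 before J10 ends 32, and ends 33 after J10 starts 29 → overlap.
J9: starts 30 before J10 ends 32, and ends 32 after J10 starts 29 → overlap.
J10 overlaps J7, J9.

Yes — it overlaps J7, J9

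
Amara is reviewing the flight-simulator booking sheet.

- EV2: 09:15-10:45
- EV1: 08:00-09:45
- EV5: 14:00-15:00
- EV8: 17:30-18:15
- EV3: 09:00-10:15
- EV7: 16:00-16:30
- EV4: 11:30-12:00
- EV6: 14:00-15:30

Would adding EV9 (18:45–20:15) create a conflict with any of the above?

No — it doesn't clash with anything

EV1: ends 09:45 at or before EV9 starts 18:45 → clear.
EV3: ends 10:15 at or before EV9 starts 18:45 → clear.
EV2: ends 10:45 at or before EV9 starts 18:45 → clear.
EV4: ends 12:00 at or before EV9 starts 18:45 → clear.
EV5: ends 15:00 at or before EV9 starts 18:45 → clear.
EV6: ends 15:30 at or before EV9 starts 18:45 → clear.
EV7: ends 16:30 at or before EV9 starts 18:45 → clear.
EV8: ends 18:15 at or before EV9 starts 18:45 → clear.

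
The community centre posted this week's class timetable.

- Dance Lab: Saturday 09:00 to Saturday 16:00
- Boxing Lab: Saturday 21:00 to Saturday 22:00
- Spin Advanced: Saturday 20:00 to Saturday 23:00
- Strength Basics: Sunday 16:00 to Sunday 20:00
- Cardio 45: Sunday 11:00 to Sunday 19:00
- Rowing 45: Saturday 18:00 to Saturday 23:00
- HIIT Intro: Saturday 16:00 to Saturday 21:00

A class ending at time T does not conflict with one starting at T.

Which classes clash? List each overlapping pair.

Sorted by start: Dance Lab, HIIT Intro, Rowing 45, Spin Advanced, Boxing Lab, Cardio 45, Strength Basics.
HIIT Intro starts exactly when Dance Lab ends (back-to-back, no overlap) — done with Dance Lab.
Rowing 45 starts before HIIT Intro ends → HIIT Intro and Rowing 45 overlap.
Spin Advanced starts before HIIT Intro ends → HIIT Intro and Spin Advanced overlap.
Boxing Lab starts exactly when HIIT Intro ends (back-to-back, no overlap) — done with HIIT Intro.
Spin Advanced starts before Rowing 45 ends → Rowing 45 and Spin Advanced overlap.
Boxing Lab starts before Rowing 45 ends → Rowing 45 and Boxing Lab overlap.
Cardio 45 starts after Rowing 45 ends — done with Rowing 45.
Boxing Lab starts before Spin Advanced ends → Spin Advanced and Boxing Lab overlap.
Cardio 45 starts after Spin Advanced ends — done with Spin Advanced.
Cardio 45 starts after Boxing Lab ends — done with Boxing Lab.
Strength Basics starts before Cardio 45 ends → Cardio 45 and Strength Basics overlap.

Boxing Lab & Rowing 45, Boxing Lab & Spin Advanced, Cardio 45 & Strength Basics, HIIT Intro & Rowing 45, HIIT Intro & Spin Advanced, Rowing 45 & Spin Advanced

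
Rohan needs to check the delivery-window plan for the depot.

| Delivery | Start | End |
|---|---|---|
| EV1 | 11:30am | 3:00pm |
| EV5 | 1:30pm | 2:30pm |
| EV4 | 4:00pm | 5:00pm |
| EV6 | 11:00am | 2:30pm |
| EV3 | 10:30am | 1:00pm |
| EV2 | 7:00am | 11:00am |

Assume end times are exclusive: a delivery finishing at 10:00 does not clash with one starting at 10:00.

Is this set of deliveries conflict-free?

No

Sorted by start: EV2, EV3, EV6, EV1, EV5, EV4.
EV3 starts before EV2 ends → EV2 and EV3 overlap.
That's a conflict, so the schedule is not conflict-free.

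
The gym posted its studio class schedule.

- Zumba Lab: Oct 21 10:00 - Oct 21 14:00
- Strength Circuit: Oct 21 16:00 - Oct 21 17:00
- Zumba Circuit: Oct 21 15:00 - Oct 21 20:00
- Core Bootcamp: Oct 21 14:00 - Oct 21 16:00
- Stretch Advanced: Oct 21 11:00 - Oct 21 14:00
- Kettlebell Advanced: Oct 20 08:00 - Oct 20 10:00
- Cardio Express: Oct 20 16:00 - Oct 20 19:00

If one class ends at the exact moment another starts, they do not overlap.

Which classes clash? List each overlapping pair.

Core Bootcamp & Zumba Circuit, Strength Circuit & Zumba Circuit, Stretch Advanced & Zumba Lab

Sorted by start: Kettlebell Advanced, Cardio Express, Zumba Lab, Stretch Advanced, Core Bootcamp, Zumba Circuit, Strength Circuit.
Cardio Express starts after Kettlebell Advanced ends, so nothing later overlaps Kettlebell Advanced either.
Zumba Lab starts after Cardio Express ends, so nothing later overlaps Cardio Express either.
Stretch Advanced starts before Zumba Lab ends → Zumba Lab and Stretch Advanced overlap.
Core Bootcamp starts exactly when Zumba Lab ends (back-to-back, no overlap), so nothing later overlaps Zumba Lab either.
Core Bootcamp starts exactly when Stretch Advanced ends (back-to-back, no overlap), so nothing later overlaps Stretch Advanced either.
Zumba Circuit starts before Core Bootcamp ends → Core Bootcamp and Zumba Circuit overlap.
Strength Circuit starts exactly when Core Bootcamp ends (back-to-back, no overlap).
Strength Circuit starts before Zumba Circuit ends → Zumba Circuit and Strength Circuit overlap.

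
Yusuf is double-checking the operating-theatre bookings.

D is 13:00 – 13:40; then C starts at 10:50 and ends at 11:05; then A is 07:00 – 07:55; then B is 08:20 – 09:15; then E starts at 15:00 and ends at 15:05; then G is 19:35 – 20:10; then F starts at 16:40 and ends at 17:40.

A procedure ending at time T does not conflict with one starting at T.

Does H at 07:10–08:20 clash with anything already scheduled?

Yes — it overlaps A

A: starts 07:00 before H ends 08:20, and ends 07:55 after H starts 07:10 → overlap.
B: starts 08:20 at or after H ends 08:20 → clear.
C: starts 10:50 at or after H ends 08:20 → clear.
D: starts 13:00 at or after H ends 08:20 → clear.
E: starts 15:00 at or after H ends 08:20 → clear.
F: starts 16:40 at or after H ends 08:20 → clear.
G: starts 19:35 at or after H ends 08:20 → clear.
H overlaps A.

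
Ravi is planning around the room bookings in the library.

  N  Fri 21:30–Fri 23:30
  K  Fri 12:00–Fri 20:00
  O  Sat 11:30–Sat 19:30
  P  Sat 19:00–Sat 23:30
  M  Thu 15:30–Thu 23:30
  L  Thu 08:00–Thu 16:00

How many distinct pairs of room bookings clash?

Two intervals overlap when each starts before the other ends.
Sorted by start: L, M, K, N, O, P.
M starts before L ends → L and M overlap.
K starts after L ends, so L has no further overlaps.
K starts after M ends, so M has no further overlaps.
N starts after K ends, so K has no further overlaps.
O starts after N ends, so N has no further overlaps.
P starts before O ends → O and P overlap.
Overlapping pairs: L & M, O & P — 2 in total.

2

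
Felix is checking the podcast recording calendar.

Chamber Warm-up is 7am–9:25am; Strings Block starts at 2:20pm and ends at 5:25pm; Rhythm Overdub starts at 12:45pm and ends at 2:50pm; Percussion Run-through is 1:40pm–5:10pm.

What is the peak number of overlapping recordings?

Walk through starts and ends in time order (an end at T is processed before a start at T):
7am start Chamber Warm-up → 1
9:25am end Chamber Warm-up → 0
12:45pm start Rhythm Overdub → 1
1:40pm start Percussion Run-through → 2
2:20pm start Strings Block → 3
2:50pm end Rhythm Overdub → 2
5:10pm end Percussion Run-through → 1
5:25pm end Strings Block → 0
Peak is 3, at 2:20pm (Percussion Run-through, Rhythm Overdub, Strings Block).

3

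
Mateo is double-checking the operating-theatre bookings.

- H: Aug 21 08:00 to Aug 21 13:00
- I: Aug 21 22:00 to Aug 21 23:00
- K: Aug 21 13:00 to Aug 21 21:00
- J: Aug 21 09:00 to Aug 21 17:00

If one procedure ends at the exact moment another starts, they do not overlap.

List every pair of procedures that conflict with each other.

Two intervals overlap when each starts before the other ends.
Sorted by start: H, J, K, I.
J starts before H ends → H and J overlap.
K starts exactly when H ends (back-to-back, no overlap), so H has no further overlaps.
K starts before J ends → J and K overlap.
I starts after J ends.
I starts after K ends.

H & J, J & K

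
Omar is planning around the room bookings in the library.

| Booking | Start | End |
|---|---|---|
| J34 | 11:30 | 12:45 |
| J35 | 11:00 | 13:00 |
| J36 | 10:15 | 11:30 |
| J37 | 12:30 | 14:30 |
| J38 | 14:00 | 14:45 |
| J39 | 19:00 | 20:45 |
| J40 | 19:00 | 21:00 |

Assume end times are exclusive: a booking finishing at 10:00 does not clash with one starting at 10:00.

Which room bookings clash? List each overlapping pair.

Sorted by start: J36, J35, J34, J37, J38, J39, J40.
J35 starts before J36 ends → J36 and J35 overlap.
J34 starts exactly when J36 ends (back-to-back, no overlap), so nothing later overlaps J36 either.
J34 starts before J35 ends → J35 and J34 overlap.
J37 starts before J35 ends → J35 and J37 overlap.
J38 starts after J35 ends, so nothing later overlaps J35 either.
J37 starts before J34 ends → J34 and J37 overlap.
J38 starts after J34 ends, so nothing later overlaps J34 either.
J38 starts before J37 ends → J37 and J38 overlap.
J39 starts after J37 ends, so nothing later overlaps J37 either.
J39 starts after J38 ends, so nothing later overlaps J38 either.
J40 starts before J39 ends → J39 and J40 overlap.

J34 & J35, J34 & J37, J35 & J36, J35 & J37, J37 & J38, J39 & J40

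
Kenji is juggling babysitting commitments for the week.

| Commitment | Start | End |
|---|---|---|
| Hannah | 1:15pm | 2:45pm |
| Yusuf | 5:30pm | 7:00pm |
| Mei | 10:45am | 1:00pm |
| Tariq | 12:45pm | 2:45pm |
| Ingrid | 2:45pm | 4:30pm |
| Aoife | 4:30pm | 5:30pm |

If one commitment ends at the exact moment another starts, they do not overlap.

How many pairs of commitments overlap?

Two intervals overlap when each starts before the other ends.
Sorted by start: Mei, Tariq, Hannah, Ingrid, Aoife, Yusuf.
Tariq starts before Mei ends → Mei and Tariq overlap.
Hannah starts after Mei ends, so Mei has no further overlaps.
Hannah starts before Tariq ends → Tariq and Hannah overlap.
Ingrid starts exactly when Tariq ends (back-to-back, no overlap), so Tariq has no further overlaps.
Ingrid starts exactly when Hannah ends (back-to-back, no overlap), so Hannah has no further overlaps.
Aoife starts exactly when Ingrid ends (back-to-back, no overlap), so Ingrid has no further overlaps.
Yusuf starts exactly when Aoife ends (back-to-back, no overlap).
Overlapping pairs: Hannah & Tariq, Mei & Tariq — 2 in total.

2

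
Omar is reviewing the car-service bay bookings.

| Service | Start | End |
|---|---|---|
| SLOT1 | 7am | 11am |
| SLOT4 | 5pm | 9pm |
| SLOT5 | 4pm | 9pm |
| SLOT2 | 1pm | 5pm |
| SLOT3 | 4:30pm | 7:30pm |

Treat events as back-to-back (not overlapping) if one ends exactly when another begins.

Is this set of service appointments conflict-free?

No

Two intervals overlap when each starts before the other ends.
Sorted by start: SLOT1, SLOT2, SLOT5, SLOT3, SLOT4.
SLOT2 starts after SLOT1 ends, so nothing later overlaps SLOT1 either.
SLOT5 starts before SLOT2 ends → SLOT2 and SLOT5 overlap.
That's a conflict, so the schedule is not conflict-free.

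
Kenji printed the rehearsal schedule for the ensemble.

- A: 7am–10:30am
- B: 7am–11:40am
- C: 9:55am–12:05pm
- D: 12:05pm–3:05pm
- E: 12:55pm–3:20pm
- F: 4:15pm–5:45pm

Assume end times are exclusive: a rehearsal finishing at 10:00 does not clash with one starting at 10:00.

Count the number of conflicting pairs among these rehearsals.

Check each pair: they overlap iff neither finishes before the other starts.
Sorted by start: A, B, C, D, E, F.
B starts before A ends → A and B overlap.
C starts before A ends → A and C overlap.
D starts after A ends, so A has no further overlaps.
C starts before B ends → B and C overlap.
D starts after B ends, so B has no further overlaps.
D starts exactly when C ends (back-to-back, no overlap), so C has no further overlaps.
E starts before D ends → D and E overlap.
F starts after D ends.
F starts after E ends.
Overlapping pairs: A & B, A & C, B & C, D & E — 4 in total.

4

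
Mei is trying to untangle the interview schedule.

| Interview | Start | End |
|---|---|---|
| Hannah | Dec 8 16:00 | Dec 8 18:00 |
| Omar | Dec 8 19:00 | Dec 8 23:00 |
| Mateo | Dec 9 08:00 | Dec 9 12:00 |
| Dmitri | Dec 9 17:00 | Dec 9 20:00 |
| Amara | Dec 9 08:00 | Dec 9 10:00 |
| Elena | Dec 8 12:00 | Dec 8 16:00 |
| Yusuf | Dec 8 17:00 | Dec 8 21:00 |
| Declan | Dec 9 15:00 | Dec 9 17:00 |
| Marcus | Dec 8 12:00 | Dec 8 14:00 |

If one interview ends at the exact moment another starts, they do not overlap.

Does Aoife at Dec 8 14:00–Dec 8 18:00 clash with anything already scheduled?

Yes — it overlaps Elena, Hannah, Yusuf

Marcus: ends Dec 8 14:00 at or before Aoife starts Dec 8 14:00 → clear.
Elena: starts Dec 8 12:00 before Aoife ends Dec 8 18:00, and ends Dec 8 16:00 after Aoife starts Dec 8 14:00 → overlap.
Hannah: starts Dec 8 16:00 before Aoife ends Dec 8 18:00, and ends Dec 8 18:00 after Aoife starts Dec 8 14:00 → overlap.
Yusuf: starts Dec 8 17:00 before Aoife ends Dec 8 18:00, and ends Dec 8 21:00 after Aoife starts Dec 8 14:00 → overlap.
Omar: starts Dec 8 19:00 at or after Aoife ends Dec 8 18:00 → clear.
Mateo: starts Dec 9 08:00 at or after Aoife ends Dec 8 18:00 → clear.
Amara: starts Dec 9 08:00 at or after Aoife ends Dec 8 18:00 → clear.
Declan: starts Dec 9 15:00 at or after Aoife ends Dec 8 18:00 → clear.
Dmitri: starts Dec 9 17:00 at or after Aoife ends Dec 8 18:00 → clear.
Aoife overlaps Elena, Yusuf, Hannah.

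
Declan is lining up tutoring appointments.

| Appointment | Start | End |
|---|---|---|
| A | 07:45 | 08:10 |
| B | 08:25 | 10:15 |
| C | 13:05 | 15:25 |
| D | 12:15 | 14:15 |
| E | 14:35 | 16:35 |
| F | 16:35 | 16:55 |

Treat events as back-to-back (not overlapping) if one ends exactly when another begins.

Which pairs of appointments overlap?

C & D, C & E

Sorted by start: A, B, D, C, E, F.
B starts after A ends, so nothing later overlaps A either.
D starts after B ends, so nothing later overlaps B either.
C starts before D ends → D and C overlap.
E starts after D ends, so nothing later overlaps D either.
E starts before C ends → C and E overlap.
F starts after C ends.
F starts exactly when E ends (back-to-back, no overlap).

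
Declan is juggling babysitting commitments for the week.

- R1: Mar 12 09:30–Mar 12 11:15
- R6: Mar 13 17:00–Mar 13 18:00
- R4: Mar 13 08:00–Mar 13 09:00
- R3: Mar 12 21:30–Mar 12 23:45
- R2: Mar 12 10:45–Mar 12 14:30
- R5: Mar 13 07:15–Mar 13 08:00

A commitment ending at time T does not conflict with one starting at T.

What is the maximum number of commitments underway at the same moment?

Sweep the timeline, counting +1 at each start and −1 at each end (ends before starts at a tie):
Mar 12 09:30 start R1 → 1
Mar 12 10:45 start R2 → 2
Mar 12 11:15 end R1 → 1
Mar 12 14:30 end R2 → 0
Mar 12 21:30 start R3 → 1
Mar 12 23:45 end R3 → 0
Mar 13 07:15 start R5 → 1
Mar 13 08:00 end R5 → 0
Mar 13 08:00 start R4 → 1
Mar 13 09:00 end R4 → 0
Mar 13 17:00 start R6 → 1
Mar 13 18:00 end R6 → 0
Peak is 2, at Mar 12 10:45 (R1, R2).

2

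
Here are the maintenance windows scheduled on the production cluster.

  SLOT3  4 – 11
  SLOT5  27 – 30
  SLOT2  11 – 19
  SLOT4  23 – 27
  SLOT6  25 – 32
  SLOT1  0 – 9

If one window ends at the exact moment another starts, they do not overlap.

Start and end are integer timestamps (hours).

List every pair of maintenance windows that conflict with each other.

SLOT1 & SLOT3, SLOT4 & SLOT6, SLOT5 & SLOT6

Sorted by start: SLOT1, SLOT3, SLOT2, SLOT4, SLOT6, SLOT5.
SLOT3 starts before SLOT1 ends → SLOT1 and SLOT3 overlap.
SLOT2 starts after SLOT1 ends; SLOT1 is clear from here.
SLOT2 starts exactly when SLOT3 ends (back-to-back, no overlap); SLOT3 is clear from here.
SLOT4 starts after SLOT2 ends; SLOT2 is clear from here.
SLOT6 starts before SLOT4 ends → SLOT4 and SLOT6 overlap.
SLOT5 starts exactly when SLOT4 ends (back-to-back, no overlap).
SLOT5 starts before SLOT6 ends → SLOT6 and SLOT5 overlap.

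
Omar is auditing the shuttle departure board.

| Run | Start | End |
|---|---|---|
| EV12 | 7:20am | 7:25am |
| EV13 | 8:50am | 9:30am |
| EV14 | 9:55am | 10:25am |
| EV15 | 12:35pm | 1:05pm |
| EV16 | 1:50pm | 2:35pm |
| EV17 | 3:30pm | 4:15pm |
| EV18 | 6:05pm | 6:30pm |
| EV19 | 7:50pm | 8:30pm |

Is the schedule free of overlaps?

Check each pair: they overlap iff neither finishes before the other starts.
Sorted by start: EV12, EV13, EV14, EV15, EV16, EV17, EV18, EV19.
EV13 starts after EV12 ends, so nothing later overlaps EV12 either.
EV14 starts after EV13 ends, so nothing later overlaps EV13 either.
EV15 starts after EV14 ends, so nothing later overlaps EV14 either.
EV16 starts after EV15 ends, so nothing later overlaps EV15 either.
EV17 starts after EV16 ends, so nothing later overlaps EV16 either.
EV18 starts after EV17 ends, so nothing later overlaps EV17 either.
EV19 starts after EV18 ends.
Every pair is clear; the schedule has no overlaps.

Yes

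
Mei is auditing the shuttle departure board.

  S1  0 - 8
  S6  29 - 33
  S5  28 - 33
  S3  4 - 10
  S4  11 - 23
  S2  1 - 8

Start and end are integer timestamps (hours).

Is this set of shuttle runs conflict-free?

No

Sorted by start: S1, S2, S3, S4, S5, S6.
S2 starts before S1 ends → S1 and S2 overlap.
That's a conflict, so the schedule is not conflict-free.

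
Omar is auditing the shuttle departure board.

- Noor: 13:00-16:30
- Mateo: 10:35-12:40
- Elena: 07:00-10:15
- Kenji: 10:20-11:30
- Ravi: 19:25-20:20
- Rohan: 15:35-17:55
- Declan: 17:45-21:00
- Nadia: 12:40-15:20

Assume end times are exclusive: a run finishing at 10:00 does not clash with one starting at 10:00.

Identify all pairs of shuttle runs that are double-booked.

Sorted by start: Elena, Kenji, Mateo, Nadia, Noor, Rohan, Declan, Ravi.
Kenji starts after Elena ends; Elena is clear from here.
Mateo starts before Kenji ends → Kenji and Mateo overlap.
Nadia starts after Kenji ends; Kenji is clear from here.
Nadia starts exactly when Mateo ends (back-to-back, no overlap); Mateo is clear from here.
Noor starts before Nadia ends → Nadia and Noor overlap.
Rohan starts after Nadia ends; Nadia is clear from here.
Rohan starts before Noor ends → Noor and Rohan overlap.
Declan starts after Noor ends; Noor is clear from here.
Declan starts before Rohan ends → Rohan and Declan overlap.
Ravi starts after Rohan ends.
Ravi starts before Declan ends → Declan and Ravi overlap.

Declan & Ravi, Declan & Rohan, Kenji & Mateo, Nadia & Noor, Noor & Rohan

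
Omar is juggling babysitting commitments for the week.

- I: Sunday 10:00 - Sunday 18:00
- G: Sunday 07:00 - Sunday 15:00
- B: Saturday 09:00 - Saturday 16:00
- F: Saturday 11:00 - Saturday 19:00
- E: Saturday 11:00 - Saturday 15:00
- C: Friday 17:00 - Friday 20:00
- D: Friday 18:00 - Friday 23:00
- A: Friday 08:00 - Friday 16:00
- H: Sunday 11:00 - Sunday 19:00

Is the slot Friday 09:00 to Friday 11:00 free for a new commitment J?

A: starts Friday 08:00 before J ends Friday 11:00, and ends Friday 16:00 after J starts Friday 09:00 → overlap.
C: starts Friday 17:00 at or after J ends Friday 11:00 → clear.
D: starts Friday 18:00 at or after J ends Friday 11:00 → clear.
B: starts Saturday 09:00 at or after J ends Friday 11:00 → clear.
E: starts Saturday 11:00 at or after J ends Friday 11:00 → clear.
F: starts Saturday 11:00 at or after J ends Friday 11:00 → clear.
G: starts Sunday 07:00 at or after J ends Friday 11:00 → clear.
I: starts Sunday 10:00 at or after J ends Friday 11:00 → clear.
H: starts Sunday 11:00 at or after J ends Friday 11:00 → clear.
J overlaps A.

No — it overlaps A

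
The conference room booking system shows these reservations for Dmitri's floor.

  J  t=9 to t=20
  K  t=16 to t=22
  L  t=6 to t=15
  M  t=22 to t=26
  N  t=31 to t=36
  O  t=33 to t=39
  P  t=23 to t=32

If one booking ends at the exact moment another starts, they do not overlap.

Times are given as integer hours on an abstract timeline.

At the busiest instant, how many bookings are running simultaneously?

Walk through starts and ends in time order (an end at T is processed before a start at T):
t=6 start L → 1
t=9 start J → 2
t=15 end L → 1
t=16 start K → 2
t=20 end J → 1
t=22 end K → 0
t=22 start M → 1
t=23 start P → 2
t=26 end M → 1
t=31 start N → 2
t=32 end P → 1
t=33 start O → 2
t=36 end N → 1
t=39 end O → 0
Peak is 2, at t=9 (J, L).

2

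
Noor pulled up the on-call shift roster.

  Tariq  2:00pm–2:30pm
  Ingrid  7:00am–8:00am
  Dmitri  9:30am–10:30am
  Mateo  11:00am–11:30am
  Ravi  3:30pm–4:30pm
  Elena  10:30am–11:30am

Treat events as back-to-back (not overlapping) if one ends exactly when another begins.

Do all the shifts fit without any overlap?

No

Sorted by start: Ingrid, Dmitri, Elena, Mateo, Tariq, Ravi.
Dmitri starts after Ingrid ends; Ingrid is clear from here.
Elena starts exactly when Dmitri ends (back-to-back, no overlap); Dmitri is clear from here.
Mateo starts before Elena ends → Elena and Mateo overlap.
That's a conflict, so the schedule is not conflict-free.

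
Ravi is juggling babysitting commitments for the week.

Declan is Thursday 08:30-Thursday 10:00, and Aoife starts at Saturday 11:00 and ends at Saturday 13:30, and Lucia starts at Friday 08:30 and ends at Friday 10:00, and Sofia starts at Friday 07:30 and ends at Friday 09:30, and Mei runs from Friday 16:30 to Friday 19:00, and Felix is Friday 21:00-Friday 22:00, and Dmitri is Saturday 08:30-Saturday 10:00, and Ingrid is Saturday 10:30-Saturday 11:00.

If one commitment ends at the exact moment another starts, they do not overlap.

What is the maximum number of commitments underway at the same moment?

2

Walk through starts and ends in time order (an end at T is processed before a start at T):
Thursday 08:30 start Declan → 1
Thursday 10:00 end Declan → 0
Friday 07:30 start Sofia → 1
Friday 08:30 start Lucia → 2
Friday 09:30 end Sofia → 1
Friday 10:00 end Lucia → 0
Friday 16:30 start Mei → 1
Friday 19:00 end Mei → 0
Friday 21:00 start Felix → 1
Friday 22:00 end Felix → 0
Saturday 08:30 start Dmitri → 1
Saturday 10:00 end Dmitri → 0
Saturday 10:30 start Ingrid → 1
Saturday 11:00 end Ingrid → 0
Saturday 11:00 start Aoife → 1
Saturday 13:30 end Aoife → 0
Peak is 2, at Friday 08:30 (Lucia, Sofia).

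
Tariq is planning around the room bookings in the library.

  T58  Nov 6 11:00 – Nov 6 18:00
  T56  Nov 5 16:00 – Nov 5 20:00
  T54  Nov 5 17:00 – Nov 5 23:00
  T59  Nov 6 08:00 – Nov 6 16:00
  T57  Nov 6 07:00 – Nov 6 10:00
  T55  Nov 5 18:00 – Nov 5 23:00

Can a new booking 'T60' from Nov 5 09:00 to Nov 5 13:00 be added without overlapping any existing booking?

Yes — the slot is free

T56: starts Nov 5 16:00 at or after T60 ends Nov 5 13:00 → clear.
T54: starts Nov 5 17:00 at or after T60 ends Nov 5 13:00 → clear.
T55: starts Nov 5 18:00 at or after T60 ends Nov 5 13:00 → clear.
T57: starts Nov 6 07:00 at or after T60 ends Nov 5 13:00 → clear.
T59: starts Nov 6 08:00 at or after T60 ends Nov 5 13:00 → clear.
T58: starts Nov 6 11:00 at or after T60 ends Nov 5 13:00 → clear.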